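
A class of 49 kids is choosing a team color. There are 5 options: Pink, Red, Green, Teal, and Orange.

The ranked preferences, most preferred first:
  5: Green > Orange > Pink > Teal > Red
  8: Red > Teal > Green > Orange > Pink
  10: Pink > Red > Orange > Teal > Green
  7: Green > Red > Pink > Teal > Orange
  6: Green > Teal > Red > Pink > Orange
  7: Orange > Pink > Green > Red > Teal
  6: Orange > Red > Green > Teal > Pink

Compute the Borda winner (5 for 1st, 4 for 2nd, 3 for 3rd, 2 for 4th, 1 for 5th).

Pink: 5×3 + 8×1 + 10×5 + 7×3 + 6×2 + 7×4 + 6×1 = 140
Red: 5×1 + 8×5 + 10×4 + 7×4 + 6×3 + 7×2 + 6×4 = 169
Green: 5×5 + 8×3 + 10×1 + 7×5 + 6×5 + 7×3 + 6×3 = 163
Teal: 5×2 + 8×4 + 10×2 + 7×2 + 6×4 + 7×1 + 6×2 = 119
Orange: 5×4 + 8×2 + 10×3 + 7×1 + 6×1 + 7×5 + 6×5 = 144

Red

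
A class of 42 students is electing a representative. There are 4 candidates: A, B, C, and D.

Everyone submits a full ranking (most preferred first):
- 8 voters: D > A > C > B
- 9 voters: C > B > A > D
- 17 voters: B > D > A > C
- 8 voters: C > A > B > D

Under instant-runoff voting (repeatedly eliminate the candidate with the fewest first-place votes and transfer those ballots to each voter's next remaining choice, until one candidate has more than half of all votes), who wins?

Round 1: A 0, B 17, C 17, D 8. A eliminated.
Round 2: B 17, C 17, D 8. D eliminated.
Round 3: B 17, C 25. C has a majority (≥22).

C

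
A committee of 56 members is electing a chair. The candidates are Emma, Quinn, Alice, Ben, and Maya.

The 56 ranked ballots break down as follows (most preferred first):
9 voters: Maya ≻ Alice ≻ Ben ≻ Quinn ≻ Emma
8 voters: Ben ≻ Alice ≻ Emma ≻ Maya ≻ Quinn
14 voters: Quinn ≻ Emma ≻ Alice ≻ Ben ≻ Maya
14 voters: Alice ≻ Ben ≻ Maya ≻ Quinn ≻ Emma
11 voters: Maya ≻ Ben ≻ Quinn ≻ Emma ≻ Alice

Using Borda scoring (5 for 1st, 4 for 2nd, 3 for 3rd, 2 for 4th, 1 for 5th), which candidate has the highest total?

Ben

Emma: 9×1 + 8×3 + 14×4 + 14×1 + 11×2 = 125
Quinn: 9×2 + 8×1 + 14×5 + 14×2 + 11×3 = 157
Alice: 9×4 + 8×4 + 14×3 + 14×5 + 11×1 = 191
Ben: 9×3 + 8×5 + 14×2 + 14×4 + 11×4 = 195
Maya: 9×5 + 8×2 + 14×1 + 14×3 + 11×5 = 172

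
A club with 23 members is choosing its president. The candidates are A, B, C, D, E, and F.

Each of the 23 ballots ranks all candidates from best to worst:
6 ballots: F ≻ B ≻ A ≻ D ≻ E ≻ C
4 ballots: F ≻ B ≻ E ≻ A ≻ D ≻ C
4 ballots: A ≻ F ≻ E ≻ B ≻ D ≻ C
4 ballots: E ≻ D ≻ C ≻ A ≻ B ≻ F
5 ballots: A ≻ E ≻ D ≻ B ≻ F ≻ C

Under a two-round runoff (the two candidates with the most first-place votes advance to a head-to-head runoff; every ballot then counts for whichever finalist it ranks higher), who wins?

A

Round 1 first-place votes: A 9, B 0, C 0, D 0, E 4, F 10. F and A advance.
Runoff: F is ranked above A on 10 ballots, A above F on 13.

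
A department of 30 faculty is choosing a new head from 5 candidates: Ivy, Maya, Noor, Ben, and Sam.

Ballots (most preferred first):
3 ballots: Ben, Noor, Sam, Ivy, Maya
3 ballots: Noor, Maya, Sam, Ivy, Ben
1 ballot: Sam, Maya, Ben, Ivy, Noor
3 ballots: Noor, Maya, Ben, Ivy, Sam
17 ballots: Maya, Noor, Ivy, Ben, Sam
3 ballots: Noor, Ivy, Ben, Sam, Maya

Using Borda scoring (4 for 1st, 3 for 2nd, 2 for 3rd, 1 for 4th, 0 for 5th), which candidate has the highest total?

Noor

Ivy: 3×1 + 3×1 + 1×1 + 3×1 + 17×2 + 3×3 = 53
Maya: 3×0 + 3×3 + 1×3 + 3×3 + 17×4 + 3×0 = 89
Noor: 3×3 + 3×4 + 1×0 + 3×4 + 17×3 + 3×4 = 96
Ben: 3×4 + 3×0 + 1×2 + 3×2 + 17×1 + 3×2 = 43
Sam: 3×2 + 3×2 + 1×4 + 3×0 + 17×0 + 3×1 = 19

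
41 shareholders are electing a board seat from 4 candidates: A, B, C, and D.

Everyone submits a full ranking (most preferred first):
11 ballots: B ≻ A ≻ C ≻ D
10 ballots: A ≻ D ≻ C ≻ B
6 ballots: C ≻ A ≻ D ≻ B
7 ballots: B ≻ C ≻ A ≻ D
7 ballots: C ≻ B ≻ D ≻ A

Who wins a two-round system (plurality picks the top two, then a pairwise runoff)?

C

Round 1 first-place votes: A 10, B 18, C 13, D 0. B and C advance.
Runoff: B is ranked above C on 18 ballots, C above B on 23.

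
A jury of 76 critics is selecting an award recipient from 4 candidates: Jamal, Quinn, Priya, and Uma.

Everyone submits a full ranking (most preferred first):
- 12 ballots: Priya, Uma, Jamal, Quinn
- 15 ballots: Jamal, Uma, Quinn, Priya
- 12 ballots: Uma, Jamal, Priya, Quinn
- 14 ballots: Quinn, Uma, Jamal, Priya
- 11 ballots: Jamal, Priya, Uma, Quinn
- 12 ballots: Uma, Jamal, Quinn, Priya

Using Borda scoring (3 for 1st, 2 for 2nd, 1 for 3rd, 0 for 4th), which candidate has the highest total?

Jamal: 12×1 + 15×3 + 12×2 + 14×1 + 11×3 + 12×2 = 152
Quinn: 12×0 + 15×1 + 12×0 + 14×3 + 11×0 + 12×1 = 69
Priya: 12×3 + 15×0 + 12×1 + 14×0 + 11×2 + 12×0 = 70
Uma: 12×2 + 15×2 + 12×3 + 14×2 + 11×1 + 12×3 = 165

Uma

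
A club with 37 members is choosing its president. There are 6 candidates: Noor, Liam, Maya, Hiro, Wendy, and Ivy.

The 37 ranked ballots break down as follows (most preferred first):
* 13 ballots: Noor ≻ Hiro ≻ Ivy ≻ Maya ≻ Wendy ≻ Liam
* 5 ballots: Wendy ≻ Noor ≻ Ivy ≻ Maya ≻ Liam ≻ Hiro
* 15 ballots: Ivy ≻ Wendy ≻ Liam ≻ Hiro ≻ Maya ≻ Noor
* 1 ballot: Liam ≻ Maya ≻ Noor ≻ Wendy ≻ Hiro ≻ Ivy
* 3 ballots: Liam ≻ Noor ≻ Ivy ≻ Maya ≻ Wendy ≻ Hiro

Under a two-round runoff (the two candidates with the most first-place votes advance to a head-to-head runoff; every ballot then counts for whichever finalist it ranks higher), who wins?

Round 1 first-place votes: Noor 13, Liam 4, Maya 0, Hiro 0, Wendy 5, Ivy 15. Ivy and Noor advance.
Runoff: Ivy is ranked above Noor on 15 ballots, Noor above Ivy on 22.

Noor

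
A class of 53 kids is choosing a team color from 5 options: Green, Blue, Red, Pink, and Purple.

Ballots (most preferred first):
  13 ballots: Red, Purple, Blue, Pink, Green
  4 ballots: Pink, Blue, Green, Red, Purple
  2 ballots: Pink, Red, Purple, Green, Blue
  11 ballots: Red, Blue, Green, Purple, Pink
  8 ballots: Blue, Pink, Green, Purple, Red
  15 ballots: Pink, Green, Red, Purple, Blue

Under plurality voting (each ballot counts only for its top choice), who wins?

Red

First-place votes: Green 0, Blue 8, Red 24, Pink 21, Purple 0.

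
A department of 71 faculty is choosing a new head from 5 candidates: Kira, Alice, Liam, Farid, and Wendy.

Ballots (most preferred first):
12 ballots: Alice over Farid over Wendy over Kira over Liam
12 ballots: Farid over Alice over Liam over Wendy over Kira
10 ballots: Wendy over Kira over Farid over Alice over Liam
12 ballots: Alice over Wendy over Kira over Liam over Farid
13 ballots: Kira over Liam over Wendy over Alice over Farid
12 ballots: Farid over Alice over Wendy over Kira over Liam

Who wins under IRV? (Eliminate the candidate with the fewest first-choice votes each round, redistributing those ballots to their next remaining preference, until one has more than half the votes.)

Alice

Round 1: Kira 13, Alice 24, Liam 0, Farid 24, Wendy 10. Liam eliminated.
Round 2: Kira 13, Alice 24, Farid 24, Wendy 10. Wendy eliminated.
Round 3: Kira 23, Alice 24, Farid 24. Kira eliminated.
Round 4: Alice 37, Farid 34. Alice has a majority (≥36).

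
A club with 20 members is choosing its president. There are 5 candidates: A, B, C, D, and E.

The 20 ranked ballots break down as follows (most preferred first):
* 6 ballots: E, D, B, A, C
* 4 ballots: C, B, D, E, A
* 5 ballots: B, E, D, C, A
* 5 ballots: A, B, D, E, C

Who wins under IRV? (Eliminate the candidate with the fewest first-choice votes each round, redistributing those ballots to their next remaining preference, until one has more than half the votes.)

B

Round 1: A 5, B 5, C 4, D 0, E 6. D eliminated.
Round 2: A 5, B 5, C 4, E 6. C eliminated.
Round 3: A 5, B 9, E 6. A eliminated.
Round 4: B 14, E 6. B has a majority (≥11).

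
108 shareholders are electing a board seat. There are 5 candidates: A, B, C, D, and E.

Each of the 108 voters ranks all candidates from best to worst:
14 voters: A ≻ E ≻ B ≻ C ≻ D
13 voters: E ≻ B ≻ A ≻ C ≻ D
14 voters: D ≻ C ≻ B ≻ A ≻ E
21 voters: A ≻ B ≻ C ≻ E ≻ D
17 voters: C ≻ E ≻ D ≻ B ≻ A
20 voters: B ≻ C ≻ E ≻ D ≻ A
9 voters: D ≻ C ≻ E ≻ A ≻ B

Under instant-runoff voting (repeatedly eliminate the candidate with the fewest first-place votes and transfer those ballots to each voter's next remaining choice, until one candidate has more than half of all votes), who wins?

D

Round 1: A 35, B 20, C 17, D 23, E 13. E eliminated.
Round 2: A 35, B 33, C 17, D 23. C eliminated.
Round 3: A 35, B 33, D 40. B eliminated.
Round 4: A 48, D 60. D has a majority (≥55).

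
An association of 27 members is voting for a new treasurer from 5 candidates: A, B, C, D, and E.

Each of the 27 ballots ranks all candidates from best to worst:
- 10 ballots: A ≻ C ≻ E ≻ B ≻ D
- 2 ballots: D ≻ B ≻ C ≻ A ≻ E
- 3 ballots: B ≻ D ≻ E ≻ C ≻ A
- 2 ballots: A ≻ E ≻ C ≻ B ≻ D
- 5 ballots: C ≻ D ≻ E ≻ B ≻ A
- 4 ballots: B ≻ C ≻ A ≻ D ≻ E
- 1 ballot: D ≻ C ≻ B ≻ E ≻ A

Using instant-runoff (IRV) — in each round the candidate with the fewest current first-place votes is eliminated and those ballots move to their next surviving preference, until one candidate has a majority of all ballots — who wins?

Round 1: A 12, B 7, C 5, D 3, E 0. E eliminated.
Round 2: A 12, B 7, C 5, D 3. D eliminated.
Round 3: A 12, B 9, C 6. C eliminated.
Round 4: A 12, B 15. B has a majority (≥14).

B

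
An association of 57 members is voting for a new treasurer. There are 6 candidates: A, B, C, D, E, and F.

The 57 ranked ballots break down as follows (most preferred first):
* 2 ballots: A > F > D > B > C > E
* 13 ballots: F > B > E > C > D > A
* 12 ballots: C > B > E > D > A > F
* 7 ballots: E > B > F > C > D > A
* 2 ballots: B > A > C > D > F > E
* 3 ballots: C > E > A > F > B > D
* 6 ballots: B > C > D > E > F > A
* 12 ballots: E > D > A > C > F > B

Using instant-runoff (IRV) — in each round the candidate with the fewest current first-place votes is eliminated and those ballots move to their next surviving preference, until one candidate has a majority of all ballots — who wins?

Round 1: A 2, B 8, C 15, D 0, E 19, F 13. D eliminated.
Round 2: A 2, B 8, C 15, E 19, F 13. A eliminated.
Round 3: B 8, C 15, E 19, F 15. B eliminated.
Round 4: C 23, E 19, F 15. F eliminated.
Round 5: C 25, E 32. E has a majority (≥29).

E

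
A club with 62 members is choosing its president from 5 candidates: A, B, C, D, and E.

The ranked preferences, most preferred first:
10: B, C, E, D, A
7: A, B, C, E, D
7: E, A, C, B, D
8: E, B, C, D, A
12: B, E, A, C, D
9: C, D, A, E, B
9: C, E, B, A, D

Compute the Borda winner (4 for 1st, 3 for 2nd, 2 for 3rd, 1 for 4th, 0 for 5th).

E

A: 10×0 + 7×4 + 7×3 + 8×0 + 12×2 + 9×2 + 9×1 = 100
B: 10×4 + 7×3 + 7×1 + 8×3 + 12×4 + 9×0 + 9×2 = 158
C: 10×3 + 7×2 + 7×2 + 8×2 + 12×1 + 9×4 + 9×4 = 158
D: 10×1 + 7×0 + 7×0 + 8×1 + 12×0 + 9×3 + 9×0 = 45
E: 10×2 + 7×1 + 7×4 + 8×4 + 12×3 + 9×1 + 9×3 = 159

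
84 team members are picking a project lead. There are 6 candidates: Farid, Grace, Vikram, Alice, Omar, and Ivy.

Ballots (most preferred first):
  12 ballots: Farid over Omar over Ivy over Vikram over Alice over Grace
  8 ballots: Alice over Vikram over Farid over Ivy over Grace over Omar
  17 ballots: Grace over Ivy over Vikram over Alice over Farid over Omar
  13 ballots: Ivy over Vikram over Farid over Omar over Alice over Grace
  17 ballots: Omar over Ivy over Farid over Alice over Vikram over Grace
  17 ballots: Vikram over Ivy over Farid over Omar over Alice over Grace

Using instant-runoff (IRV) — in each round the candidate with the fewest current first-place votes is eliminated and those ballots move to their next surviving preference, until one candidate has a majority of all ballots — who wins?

Vikram

Round 1: Farid 12, Grace 17, Vikram 17, Alice 8, Omar 17, Ivy 13. Alice eliminated.
Round 2: Farid 12, Grace 17, Vikram 25, Omar 17, Ivy 13. Farid eliminated.
Round 3: Grace 17, Vikram 25, Omar 29, Ivy 13. Ivy eliminated.
Round 4: Grace 17, Vikram 38, Omar 29. Grace eliminated.
Round 5: Vikram 55, Omar 29. Vikram has a majority (≥43).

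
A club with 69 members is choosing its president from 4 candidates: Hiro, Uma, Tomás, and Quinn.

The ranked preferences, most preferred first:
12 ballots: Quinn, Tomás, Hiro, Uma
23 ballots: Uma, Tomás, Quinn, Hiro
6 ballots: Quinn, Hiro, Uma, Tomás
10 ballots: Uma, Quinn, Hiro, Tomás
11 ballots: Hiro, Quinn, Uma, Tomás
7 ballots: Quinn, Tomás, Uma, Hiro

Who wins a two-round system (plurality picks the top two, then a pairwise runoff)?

Quinn

Round 1 first-place votes: Hiro 11, Uma 33, Tomás 0, Quinn 25. Uma and Quinn advance.
Runoff: Uma is ranked above Quinn on 33 ballots, Quinn above Uma on 36.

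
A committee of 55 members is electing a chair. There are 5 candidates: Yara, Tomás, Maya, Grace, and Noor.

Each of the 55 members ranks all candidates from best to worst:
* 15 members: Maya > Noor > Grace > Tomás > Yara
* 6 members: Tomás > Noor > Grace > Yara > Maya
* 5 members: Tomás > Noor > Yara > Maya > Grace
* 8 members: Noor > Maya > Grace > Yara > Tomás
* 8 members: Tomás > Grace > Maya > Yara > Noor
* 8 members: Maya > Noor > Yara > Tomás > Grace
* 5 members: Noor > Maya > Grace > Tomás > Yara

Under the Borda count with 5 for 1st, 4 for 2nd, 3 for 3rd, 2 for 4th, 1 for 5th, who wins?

Yara: 15×1 + 6×2 + 5×3 + 8×2 + 8×2 + 8×3 + 5×1 = 103
Tomás: 15×2 + 6×5 + 5×5 + 8×1 + 8×5 + 8×2 + 5×2 = 159
Maya: 15×5 + 6×1 + 5×2 + 8×4 + 8×3 + 8×5 + 5×4 = 207
Grace: 15×3 + 6×3 + 5×1 + 8×3 + 8×4 + 8×1 + 5×3 = 147
Noor: 15×4 + 6×4 + 5×4 + 8×5 + 8×1 + 8×4 + 5×5 = 209

Noor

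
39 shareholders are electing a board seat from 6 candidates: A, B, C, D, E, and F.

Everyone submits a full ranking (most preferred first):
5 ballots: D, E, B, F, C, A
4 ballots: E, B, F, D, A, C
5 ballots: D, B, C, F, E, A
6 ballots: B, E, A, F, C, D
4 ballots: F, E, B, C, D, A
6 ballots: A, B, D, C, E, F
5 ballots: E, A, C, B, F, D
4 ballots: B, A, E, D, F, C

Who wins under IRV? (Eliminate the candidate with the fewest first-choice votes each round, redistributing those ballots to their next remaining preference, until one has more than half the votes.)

B

Round 1: A 6, B 10, C 0, D 10, E 9, F 4. C eliminated.
Round 2: A 6, B 10, D 10, E 9, F 4. F eliminated.
Round 3: A 6, B 10, D 10, E 13. A eliminated.
Round 4: B 16, D 10, E 13. D eliminated.
Round 5: B 21, E 18. B has a majority (≥20).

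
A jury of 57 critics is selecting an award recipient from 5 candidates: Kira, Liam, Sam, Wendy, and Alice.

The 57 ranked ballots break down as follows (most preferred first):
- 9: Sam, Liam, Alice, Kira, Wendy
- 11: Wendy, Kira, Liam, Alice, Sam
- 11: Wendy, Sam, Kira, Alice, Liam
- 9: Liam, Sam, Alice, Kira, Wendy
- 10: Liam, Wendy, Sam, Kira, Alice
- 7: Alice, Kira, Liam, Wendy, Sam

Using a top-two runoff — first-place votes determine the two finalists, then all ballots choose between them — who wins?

Round 1 first-place votes: Kira 0, Liam 19, Sam 9, Wendy 22, Alice 7. Wendy and Liam advance.
Runoff: Wendy is ranked above Liam on 22 ballots, Liam above Wendy on 35.

Liam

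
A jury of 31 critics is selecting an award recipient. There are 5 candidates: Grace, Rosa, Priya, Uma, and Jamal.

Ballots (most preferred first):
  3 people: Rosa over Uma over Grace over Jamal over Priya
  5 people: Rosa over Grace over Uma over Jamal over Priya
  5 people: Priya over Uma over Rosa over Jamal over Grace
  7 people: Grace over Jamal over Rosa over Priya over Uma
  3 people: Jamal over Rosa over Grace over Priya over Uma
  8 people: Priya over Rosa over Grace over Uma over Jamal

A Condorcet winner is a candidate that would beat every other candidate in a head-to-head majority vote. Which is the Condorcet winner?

Rosa

Rosa vs Grace: 24–7
Rosa vs Priya: 18–13
Rosa vs Uma: 26–5
Rosa vs Jamal: 21–10
Rosa beats every other candidate.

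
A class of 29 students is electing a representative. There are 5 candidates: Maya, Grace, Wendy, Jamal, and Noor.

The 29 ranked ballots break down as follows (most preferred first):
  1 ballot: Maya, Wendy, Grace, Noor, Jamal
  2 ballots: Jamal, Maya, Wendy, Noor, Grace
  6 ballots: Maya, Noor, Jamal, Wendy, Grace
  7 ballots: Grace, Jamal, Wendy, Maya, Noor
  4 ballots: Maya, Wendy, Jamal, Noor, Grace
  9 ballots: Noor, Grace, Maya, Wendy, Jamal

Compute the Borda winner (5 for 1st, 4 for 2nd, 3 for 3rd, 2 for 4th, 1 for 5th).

Maya

Maya: 1×5 + 2×4 + 6×5 + 7×2 + 4×5 + 9×3 = 104
Grace: 1×3 + 2×1 + 6×1 + 7×5 + 4×1 + 9×4 = 86
Wendy: 1×4 + 2×3 + 6×2 + 7×3 + 4×4 + 9×2 = 77
Jamal: 1×1 + 2×5 + 6×3 + 7×4 + 4×3 + 9×1 = 78
Noor: 1×2 + 2×2 + 6×4 + 7×1 + 4×2 + 9×5 = 90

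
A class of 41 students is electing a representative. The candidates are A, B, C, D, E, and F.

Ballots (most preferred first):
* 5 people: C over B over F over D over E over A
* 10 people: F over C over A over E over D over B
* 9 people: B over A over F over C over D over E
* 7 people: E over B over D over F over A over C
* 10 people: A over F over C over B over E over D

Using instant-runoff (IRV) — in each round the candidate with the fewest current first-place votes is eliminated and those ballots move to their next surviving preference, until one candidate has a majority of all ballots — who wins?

Round 1: A 10, B 9, C 5, D 0, E 7, F 10. D eliminated.
Round 2: A 10, B 9, C 5, E 7, F 10. C eliminated.
Round 3: A 10, B 14, E 7, F 10. E eliminated.
Round 4: A 10, B 21, F 10. B has a majority (≥21).

B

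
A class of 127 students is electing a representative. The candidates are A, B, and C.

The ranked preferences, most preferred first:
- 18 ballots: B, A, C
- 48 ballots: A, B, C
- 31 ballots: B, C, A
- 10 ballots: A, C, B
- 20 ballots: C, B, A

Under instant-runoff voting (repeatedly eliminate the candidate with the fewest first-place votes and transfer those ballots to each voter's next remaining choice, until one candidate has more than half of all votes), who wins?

B

Round 1: A 58, B 49, C 20. C eliminated.
Round 2: A 58, B 69. B has a majority (≥64).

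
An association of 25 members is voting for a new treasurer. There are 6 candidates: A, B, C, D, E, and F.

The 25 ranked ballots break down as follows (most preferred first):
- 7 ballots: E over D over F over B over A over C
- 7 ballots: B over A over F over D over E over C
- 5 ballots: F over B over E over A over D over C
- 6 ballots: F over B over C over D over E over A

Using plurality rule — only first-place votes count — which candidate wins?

F

First-place votes: A 0, B 7, C 0, D 0, E 7, F 11.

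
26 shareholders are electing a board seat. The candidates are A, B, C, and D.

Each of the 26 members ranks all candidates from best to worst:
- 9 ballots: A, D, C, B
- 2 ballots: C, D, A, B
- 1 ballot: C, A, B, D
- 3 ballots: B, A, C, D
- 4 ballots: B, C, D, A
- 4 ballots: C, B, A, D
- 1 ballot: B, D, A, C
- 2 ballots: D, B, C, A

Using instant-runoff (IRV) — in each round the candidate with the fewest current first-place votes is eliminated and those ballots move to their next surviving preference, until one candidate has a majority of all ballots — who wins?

Round 1: A 9, B 8, C 7, D 2. D eliminated.
Round 2: A 9, B 10, C 7. C eliminated.
Round 3: A 12, B 14. B has a majority (≥14).

B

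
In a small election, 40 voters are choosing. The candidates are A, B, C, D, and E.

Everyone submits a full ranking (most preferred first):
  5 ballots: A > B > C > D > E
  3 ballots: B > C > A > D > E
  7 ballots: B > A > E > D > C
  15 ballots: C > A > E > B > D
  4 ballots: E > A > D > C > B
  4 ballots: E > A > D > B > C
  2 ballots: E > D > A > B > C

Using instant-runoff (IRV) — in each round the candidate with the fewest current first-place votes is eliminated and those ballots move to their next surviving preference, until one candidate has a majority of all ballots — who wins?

Round 1: A 5, B 10, C 15, D 0, E 10. D eliminated.
Round 2: A 5, B 10, C 15, E 10. A eliminated.
Round 3: B 15, C 15, E 10. E eliminated.
Round 4: B 21, C 19. B has a majority (≥21).

B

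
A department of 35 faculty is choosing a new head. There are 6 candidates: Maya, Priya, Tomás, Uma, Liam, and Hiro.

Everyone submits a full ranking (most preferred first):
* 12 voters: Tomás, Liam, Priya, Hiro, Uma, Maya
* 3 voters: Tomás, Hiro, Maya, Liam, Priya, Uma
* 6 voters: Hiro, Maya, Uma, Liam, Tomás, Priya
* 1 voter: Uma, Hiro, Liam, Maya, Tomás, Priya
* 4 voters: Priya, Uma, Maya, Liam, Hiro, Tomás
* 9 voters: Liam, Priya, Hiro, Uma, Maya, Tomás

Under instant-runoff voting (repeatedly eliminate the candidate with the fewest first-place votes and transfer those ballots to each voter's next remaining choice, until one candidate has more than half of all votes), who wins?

Liam

Round 1: Maya 0, Priya 4, Tomás 15, Uma 1, Liam 9, Hiro 6. Maya eliminated.
Round 2: Priya 4, Tomás 15, Uma 1, Liam 9, Hiro 6. Uma eliminated.
Round 3: Priya 4, Tomás 15, Liam 9, Hiro 7. Priya eliminated.
Round 4: Tomás 15, Liam 13, Hiro 7. Hiro eliminated.
Round 5: Tomás 15, Liam 20. Liam has a majority (≥18).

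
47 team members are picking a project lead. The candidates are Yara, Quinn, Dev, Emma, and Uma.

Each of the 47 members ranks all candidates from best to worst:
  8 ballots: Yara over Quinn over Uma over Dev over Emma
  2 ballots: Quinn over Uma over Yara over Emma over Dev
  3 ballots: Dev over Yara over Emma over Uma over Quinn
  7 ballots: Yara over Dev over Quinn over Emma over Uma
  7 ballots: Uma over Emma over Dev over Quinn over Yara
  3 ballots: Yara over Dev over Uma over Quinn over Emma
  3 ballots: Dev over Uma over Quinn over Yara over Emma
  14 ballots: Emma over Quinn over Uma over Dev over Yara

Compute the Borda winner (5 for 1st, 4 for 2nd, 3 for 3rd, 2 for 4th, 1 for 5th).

Yara: 8×5 + 2×3 + 3×4 + 7×5 + 7×1 + 3×5 + 3×2 + 14×1 = 135
Quinn: 8×4 + 2×5 + 3×1 + 7×3 + 7×2 + 3×2 + 3×3 + 14×4 = 151
Dev: 8×2 + 2×1 + 3×5 + 7×4 + 7×3 + 3×4 + 3×5 + 14×2 = 137
Emma: 8×1 + 2×2 + 3×3 + 7×2 + 7×4 + 3×1 + 3×1 + 14×5 = 139
Uma: 8×3 + 2×4 + 3×2 + 7×1 + 7×5 + 3×3 + 3×4 + 14×3 = 143

Quinn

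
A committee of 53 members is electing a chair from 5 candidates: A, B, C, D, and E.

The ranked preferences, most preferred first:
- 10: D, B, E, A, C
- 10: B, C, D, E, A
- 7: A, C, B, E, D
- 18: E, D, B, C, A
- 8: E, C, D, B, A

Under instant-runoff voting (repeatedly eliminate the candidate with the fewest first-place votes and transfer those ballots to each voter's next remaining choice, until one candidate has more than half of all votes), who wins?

B

Round 1: A 7, B 10, C 0, D 10, E 26. C eliminated.
Round 2: A 7, B 10, D 10, E 26. A eliminated.
Round 3: B 17, D 10, E 26. D eliminated.
Round 4: B 27, E 26. B has a majority (≥27).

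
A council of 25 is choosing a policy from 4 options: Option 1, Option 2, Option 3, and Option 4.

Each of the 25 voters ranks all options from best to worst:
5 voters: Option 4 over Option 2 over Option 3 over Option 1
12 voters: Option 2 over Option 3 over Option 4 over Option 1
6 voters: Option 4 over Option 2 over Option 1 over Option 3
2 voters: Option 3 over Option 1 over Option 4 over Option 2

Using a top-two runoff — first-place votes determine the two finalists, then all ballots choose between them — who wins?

Option 4

Round 1 first-place votes: Option 1 0, Option 2 12, Option 3 2, Option 4 11. Option 2 and Option 4 advance.
Runoff: Option 2 is ranked above Option 4 on 12 ballots, Option 4 above Option 2 on 13.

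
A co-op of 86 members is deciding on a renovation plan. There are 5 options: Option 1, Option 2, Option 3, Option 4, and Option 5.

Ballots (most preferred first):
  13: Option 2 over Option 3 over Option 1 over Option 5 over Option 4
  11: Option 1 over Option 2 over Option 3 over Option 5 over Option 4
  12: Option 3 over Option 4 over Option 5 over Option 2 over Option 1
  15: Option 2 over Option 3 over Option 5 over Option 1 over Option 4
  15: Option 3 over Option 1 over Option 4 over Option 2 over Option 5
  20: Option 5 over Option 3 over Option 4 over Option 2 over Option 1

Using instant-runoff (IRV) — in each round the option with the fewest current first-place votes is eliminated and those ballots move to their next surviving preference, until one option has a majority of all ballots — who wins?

Option 3

Round 1: Option 1 11, Option 2 28, Option 3 27, Option 4 0, Option 5 20. Option 4 eliminated.
Round 2: Option 1 11, Option 2 28, Option 3 27, Option 5 20. Option 1 eliminated.
Round 3: Option 2 39, Option 3 27, Option 5 20. Option 5 eliminated.
Round 4: Option 2 39, Option 3 47. Option 3 has a majority (≥44).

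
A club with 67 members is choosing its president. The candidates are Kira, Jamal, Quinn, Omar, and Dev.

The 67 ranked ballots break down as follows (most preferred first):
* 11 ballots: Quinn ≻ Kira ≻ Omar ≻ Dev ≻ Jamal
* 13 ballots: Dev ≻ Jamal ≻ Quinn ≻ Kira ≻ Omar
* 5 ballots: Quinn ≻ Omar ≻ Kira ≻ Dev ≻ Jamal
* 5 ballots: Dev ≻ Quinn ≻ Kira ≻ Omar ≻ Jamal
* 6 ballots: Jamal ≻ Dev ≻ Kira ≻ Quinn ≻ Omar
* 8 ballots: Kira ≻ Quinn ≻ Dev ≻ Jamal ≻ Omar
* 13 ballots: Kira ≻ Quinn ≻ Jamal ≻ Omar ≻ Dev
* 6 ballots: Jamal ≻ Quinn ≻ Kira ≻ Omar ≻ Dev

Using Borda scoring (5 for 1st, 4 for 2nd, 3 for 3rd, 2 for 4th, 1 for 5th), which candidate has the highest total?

Kira: 11×4 + 13×2 + 5×3 + 5×3 + 6×3 + 8×5 + 13×5 + 6×3 = 241
Jamal: 11×1 + 13×4 + 5×1 + 5×1 + 6×5 + 8×2 + 13×3 + 6×5 = 188
Quinn: 11×5 + 13×3 + 5×5 + 5×4 + 6×2 + 8×4 + 13×4 + 6×4 = 259
Omar: 11×3 + 13×1 + 5×4 + 5×2 + 6×1 + 8×1 + 13×2 + 6×2 = 128
Dev: 11×2 + 13×5 + 5×2 + 5×5 + 6×4 + 8×3 + 13×1 + 6×1 = 189

Quinn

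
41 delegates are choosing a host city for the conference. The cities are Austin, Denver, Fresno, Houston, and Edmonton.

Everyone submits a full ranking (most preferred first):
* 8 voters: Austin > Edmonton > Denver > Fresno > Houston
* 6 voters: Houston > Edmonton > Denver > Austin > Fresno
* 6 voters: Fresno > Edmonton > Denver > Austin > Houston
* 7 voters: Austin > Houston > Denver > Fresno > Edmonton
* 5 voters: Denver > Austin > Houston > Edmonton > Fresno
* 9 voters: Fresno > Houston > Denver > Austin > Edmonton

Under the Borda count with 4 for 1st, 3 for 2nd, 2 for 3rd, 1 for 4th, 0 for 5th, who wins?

Austin

Austin: 8×4 + 6×1 + 6×1 + 7×4 + 5×3 + 9×1 = 96
Denver: 8×2 + 6×2 + 6×2 + 7×2 + 5×4 + 9×2 = 92
Fresno: 8×1 + 6×0 + 6×4 + 7×1 + 5×0 + 9×4 = 75
Houston: 8×0 + 6×4 + 6×0 + 7×3 + 5×2 + 9×3 = 82
Edmonton: 8×3 + 6×3 + 6×3 + 7×0 + 5×1 + 9×0 = 65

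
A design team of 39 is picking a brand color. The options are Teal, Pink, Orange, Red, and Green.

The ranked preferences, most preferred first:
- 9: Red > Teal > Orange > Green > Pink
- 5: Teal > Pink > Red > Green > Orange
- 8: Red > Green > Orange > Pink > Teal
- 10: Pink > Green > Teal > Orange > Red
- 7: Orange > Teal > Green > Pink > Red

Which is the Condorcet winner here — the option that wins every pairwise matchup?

Teal

Teal vs Pink: 21–18
Teal vs Orange: 24–15
Teal vs Red: 22–17
Teal vs Green: 21–18
Teal beats every other option.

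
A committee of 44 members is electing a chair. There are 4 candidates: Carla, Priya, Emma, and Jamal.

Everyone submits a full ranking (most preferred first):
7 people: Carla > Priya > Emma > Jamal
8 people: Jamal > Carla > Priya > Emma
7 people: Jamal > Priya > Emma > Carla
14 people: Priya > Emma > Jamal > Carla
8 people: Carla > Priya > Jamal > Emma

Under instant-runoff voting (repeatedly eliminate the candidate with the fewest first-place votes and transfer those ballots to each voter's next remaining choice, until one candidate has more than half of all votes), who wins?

Round 1: Carla 15, Priya 14, Emma 0, Jamal 15. Emma eliminated.
Round 2: Carla 15, Priya 14, Jamal 15. Priya eliminated.
Round 3: Carla 15, Jamal 29. Jamal has a majority (≥23).

Jamal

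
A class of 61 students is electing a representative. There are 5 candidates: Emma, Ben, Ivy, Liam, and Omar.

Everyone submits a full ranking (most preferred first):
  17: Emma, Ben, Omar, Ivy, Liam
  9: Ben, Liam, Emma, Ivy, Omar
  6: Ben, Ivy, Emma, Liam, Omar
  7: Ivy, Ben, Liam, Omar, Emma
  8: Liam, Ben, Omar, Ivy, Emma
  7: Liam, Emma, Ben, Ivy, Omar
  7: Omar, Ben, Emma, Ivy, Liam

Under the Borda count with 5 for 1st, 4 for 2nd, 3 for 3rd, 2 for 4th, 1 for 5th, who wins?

Emma: 17×5 + 9×3 + 6×3 + 7×1 + 8×1 + 7×4 + 7×3 = 194
Ben: 17×4 + 9×5 + 6×5 + 7×4 + 8×4 + 7×3 + 7×4 = 252
Ivy: 17×2 + 9×2 + 6×4 + 7×5 + 8×2 + 7×2 + 7×2 = 155
Liam: 17×1 + 9×4 + 6×2 + 7×3 + 8×5 + 7×5 + 7×1 = 168
Omar: 17×3 + 9×1 + 6×1 + 7×2 + 8×3 + 7×1 + 7×5 = 146

Ben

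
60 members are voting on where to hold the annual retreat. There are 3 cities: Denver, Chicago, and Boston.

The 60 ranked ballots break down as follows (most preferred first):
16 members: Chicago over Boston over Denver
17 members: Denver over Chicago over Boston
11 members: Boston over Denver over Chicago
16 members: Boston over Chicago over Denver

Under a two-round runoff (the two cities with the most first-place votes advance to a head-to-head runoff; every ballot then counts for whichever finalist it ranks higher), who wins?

Round 1 first-place votes: Denver 17, Chicago 16, Boston 27. Boston and Denver advance.
Runoff: Boston is ranked above Denver on 43 ballots, Denver above Boston on 17.

Boston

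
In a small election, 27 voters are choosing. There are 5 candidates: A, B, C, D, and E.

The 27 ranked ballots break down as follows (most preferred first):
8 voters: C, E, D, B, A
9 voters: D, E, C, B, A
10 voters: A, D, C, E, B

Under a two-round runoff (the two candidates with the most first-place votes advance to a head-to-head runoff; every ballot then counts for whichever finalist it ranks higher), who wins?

Round 1 first-place votes: A 10, B 0, C 8, D 9, E 0. A and D advance.
Runoff: A is ranked above D on 10 ballots, D above A on 17.

D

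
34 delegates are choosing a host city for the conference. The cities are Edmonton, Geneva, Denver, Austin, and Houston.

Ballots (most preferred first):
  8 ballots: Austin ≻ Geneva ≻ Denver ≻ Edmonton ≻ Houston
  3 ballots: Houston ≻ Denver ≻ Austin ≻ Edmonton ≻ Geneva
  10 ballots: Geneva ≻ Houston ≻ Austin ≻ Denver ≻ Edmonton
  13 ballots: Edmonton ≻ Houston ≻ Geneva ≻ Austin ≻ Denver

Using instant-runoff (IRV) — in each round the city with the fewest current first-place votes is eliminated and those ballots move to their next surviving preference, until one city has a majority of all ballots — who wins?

Austin

Round 1: Edmonton 13, Geneva 10, Denver 0, Austin 8, Houston 3. Denver eliminated.
Round 2: Edmonton 13, Geneva 10, Austin 8, Houston 3. Houston eliminated.
Round 3: Edmonton 13, Geneva 10, Austin 11. Geneva eliminated.
Round 4: Edmonton 13, Austin 21. Austin has a majority (≥18).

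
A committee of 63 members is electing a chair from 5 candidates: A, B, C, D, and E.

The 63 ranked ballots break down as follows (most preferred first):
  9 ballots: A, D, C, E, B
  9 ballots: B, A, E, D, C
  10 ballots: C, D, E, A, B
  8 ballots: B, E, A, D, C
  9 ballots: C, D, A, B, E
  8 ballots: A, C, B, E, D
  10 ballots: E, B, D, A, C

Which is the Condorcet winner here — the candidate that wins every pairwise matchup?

A vs B: 36–27
A vs C: 44–19
A vs D: 34–29
A vs E: 35–28
A beats every other candidate.

A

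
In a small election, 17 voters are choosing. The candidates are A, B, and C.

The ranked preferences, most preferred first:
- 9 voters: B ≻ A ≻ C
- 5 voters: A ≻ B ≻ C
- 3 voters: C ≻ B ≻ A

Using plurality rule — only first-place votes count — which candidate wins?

First-place votes: A 5, B 9, C 3.

B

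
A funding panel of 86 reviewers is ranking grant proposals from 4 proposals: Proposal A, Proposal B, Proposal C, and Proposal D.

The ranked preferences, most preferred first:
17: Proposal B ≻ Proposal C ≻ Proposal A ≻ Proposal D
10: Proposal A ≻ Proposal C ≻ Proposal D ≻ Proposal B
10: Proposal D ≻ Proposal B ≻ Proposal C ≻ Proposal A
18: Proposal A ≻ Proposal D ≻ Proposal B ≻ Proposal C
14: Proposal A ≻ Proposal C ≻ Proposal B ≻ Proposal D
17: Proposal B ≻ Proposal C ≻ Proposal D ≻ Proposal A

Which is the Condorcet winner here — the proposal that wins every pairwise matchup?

Proposal B vs Proposal A: 44–42
Proposal B vs Proposal C: 62–24
Proposal B vs Proposal D: 48–38
Proposal B beats every other proposal.

Proposal B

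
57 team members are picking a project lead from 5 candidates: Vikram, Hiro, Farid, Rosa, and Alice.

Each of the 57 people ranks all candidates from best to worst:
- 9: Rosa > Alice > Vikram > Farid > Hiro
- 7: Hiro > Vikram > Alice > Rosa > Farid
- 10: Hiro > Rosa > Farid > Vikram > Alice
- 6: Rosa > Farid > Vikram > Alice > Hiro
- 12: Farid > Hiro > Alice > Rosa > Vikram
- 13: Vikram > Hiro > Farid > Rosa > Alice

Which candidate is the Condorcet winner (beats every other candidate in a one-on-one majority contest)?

Hiro

Hiro vs Vikram: 29–28
Hiro vs Farid: 30–27
Hiro vs Rosa: 42–15
Hiro vs Alice: 42–15
Hiro beats every other candidate.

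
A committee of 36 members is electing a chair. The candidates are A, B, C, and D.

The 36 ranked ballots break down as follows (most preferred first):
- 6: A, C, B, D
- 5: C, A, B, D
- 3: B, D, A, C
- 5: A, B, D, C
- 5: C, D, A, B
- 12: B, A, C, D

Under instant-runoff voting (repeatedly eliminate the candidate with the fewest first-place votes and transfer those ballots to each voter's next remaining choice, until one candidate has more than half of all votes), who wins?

Round 1: A 11, B 15, C 10, D 0. D eliminated.
Round 2: A 11, B 15, C 10. C eliminated.
Round 3: A 21, B 15. A has a majority (≥19).

A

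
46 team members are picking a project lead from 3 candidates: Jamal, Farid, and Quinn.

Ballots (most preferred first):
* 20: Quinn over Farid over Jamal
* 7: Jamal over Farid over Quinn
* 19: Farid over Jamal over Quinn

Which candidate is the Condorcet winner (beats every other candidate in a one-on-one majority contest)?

Farid

Farid vs Jamal: 39–7
Farid vs Quinn: 26–20
Farid beats every other candidate.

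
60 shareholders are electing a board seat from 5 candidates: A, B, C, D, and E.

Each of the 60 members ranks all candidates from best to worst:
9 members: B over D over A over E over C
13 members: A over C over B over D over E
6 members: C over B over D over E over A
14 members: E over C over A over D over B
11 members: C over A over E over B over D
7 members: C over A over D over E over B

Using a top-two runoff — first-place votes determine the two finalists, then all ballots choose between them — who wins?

Round 1 first-place votes: A 13, B 9, C 24, D 0, E 14. C and E advance.
Runoff: C is ranked above E on 37 ballots, E above C on 23.

C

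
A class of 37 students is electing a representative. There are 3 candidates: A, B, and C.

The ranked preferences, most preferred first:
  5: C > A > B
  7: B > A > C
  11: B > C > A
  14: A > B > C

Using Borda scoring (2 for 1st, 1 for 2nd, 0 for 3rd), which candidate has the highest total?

B

A: 5×1 + 7×1 + 11×0 + 14×2 = 40
B: 5×0 + 7×2 + 11×2 + 14×1 = 50
C: 5×2 + 7×0 + 11×1 + 14×0 = 21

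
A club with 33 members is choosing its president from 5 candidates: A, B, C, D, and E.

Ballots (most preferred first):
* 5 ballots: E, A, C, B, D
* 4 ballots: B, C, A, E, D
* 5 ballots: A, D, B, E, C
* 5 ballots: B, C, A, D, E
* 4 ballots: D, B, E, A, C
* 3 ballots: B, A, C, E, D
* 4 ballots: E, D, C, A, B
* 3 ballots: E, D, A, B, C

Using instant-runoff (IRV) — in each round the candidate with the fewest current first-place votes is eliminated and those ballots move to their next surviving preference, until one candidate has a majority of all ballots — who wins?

B

Round 1: A 5, B 12, C 0, D 4, E 12. C eliminated.
Round 2: A 5, B 12, D 4, E 12. D eliminated.
Round 3: A 5, B 16, E 12. A eliminated.
Round 4: B 21, E 12. B has a majority (≥17).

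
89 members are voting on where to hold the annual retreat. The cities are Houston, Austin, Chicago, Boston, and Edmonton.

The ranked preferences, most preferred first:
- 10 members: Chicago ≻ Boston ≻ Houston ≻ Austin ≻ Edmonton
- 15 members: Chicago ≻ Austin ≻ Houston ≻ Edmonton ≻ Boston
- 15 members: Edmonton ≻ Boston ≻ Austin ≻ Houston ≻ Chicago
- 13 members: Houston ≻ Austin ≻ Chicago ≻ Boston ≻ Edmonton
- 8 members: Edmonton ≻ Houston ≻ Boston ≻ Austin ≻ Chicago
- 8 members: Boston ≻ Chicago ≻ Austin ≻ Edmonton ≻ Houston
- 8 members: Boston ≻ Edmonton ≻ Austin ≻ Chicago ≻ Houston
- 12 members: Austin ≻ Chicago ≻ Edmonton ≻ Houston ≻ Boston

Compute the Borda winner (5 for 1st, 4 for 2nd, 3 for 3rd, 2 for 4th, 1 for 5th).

Houston: 10×3 + 15×3 + 15×2 + 13×5 + 8×4 + 8×1 + 8×1 + 12×2 = 242
Austin: 10×2 + 15×4 + 15×3 + 13×4 + 8×2 + 8×3 + 8×3 + 12×5 = 301
Chicago: 10×5 + 15×5 + 15×1 + 13×3 + 8×1 + 8×4 + 8×2 + 12×4 = 283
Boston: 10×4 + 15×1 + 15×4 + 13×2 + 8×3 + 8×5 + 8×5 + 12×1 = 257
Edmonton: 10×1 + 15×2 + 15×5 + 13×1 + 8×5 + 8×2 + 8×4 + 12×3 = 252

Austin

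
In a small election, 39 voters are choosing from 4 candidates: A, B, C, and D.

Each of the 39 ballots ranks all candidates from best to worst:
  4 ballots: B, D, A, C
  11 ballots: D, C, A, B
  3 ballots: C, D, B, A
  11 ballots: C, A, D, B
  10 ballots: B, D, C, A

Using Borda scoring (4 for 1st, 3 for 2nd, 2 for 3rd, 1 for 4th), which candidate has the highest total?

A: 4×2 + 11×2 + 3×1 + 11×3 + 10×1 = 76
B: 4×4 + 11×1 + 3×2 + 11×1 + 10×4 = 84
C: 4×1 + 11×3 + 3×4 + 11×4 + 10×2 = 113
D: 4×3 + 11×4 + 3×3 + 11×2 + 10×3 = 117

D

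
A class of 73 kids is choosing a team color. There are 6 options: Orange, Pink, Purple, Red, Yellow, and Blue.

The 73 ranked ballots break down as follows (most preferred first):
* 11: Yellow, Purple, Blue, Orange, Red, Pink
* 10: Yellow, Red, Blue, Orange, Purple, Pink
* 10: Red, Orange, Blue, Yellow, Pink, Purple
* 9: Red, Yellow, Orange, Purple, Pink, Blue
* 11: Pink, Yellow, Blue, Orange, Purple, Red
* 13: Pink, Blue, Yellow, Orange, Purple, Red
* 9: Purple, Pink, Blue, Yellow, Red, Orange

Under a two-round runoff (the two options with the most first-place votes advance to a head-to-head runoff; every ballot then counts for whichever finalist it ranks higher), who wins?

Yellow

Round 1 first-place votes: Orange 0, Pink 24, Purple 9, Red 19, Yellow 21, Blue 0. Pink and Yellow advance.
Runoff: Pink is ranked above Yellow on 33 ballots, Yellow above Pink on 40.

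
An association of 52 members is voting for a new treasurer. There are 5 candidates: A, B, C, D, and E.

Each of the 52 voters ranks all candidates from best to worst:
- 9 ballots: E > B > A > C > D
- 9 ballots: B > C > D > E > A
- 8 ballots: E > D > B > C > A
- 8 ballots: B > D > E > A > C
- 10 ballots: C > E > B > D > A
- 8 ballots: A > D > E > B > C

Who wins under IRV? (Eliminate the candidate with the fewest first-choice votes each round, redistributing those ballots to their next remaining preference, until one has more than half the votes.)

Round 1: A 8, B 17, C 10, D 0, E 17. D eliminated.
Round 2: A 8, B 17, C 10, E 17. A eliminated.
Round 3: B 17, C 10, E 25. C eliminated.
Round 4: B 17, E 35. E has a majority (≥27).

E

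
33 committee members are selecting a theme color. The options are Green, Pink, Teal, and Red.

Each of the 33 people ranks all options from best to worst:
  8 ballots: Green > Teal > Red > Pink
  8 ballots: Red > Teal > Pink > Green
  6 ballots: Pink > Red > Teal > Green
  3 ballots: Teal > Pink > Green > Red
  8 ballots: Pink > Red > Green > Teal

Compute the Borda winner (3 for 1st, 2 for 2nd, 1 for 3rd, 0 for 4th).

Red

Green: 8×3 + 8×0 + 6×0 + 3×1 + 8×1 = 35
Pink: 8×0 + 8×1 + 6×3 + 3×2 + 8×3 = 56
Teal: 8×2 + 8×2 + 6×1 + 3×3 + 8×0 = 47
Red: 8×1 + 8×3 + 6×2 + 3×0 + 8×2 = 60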